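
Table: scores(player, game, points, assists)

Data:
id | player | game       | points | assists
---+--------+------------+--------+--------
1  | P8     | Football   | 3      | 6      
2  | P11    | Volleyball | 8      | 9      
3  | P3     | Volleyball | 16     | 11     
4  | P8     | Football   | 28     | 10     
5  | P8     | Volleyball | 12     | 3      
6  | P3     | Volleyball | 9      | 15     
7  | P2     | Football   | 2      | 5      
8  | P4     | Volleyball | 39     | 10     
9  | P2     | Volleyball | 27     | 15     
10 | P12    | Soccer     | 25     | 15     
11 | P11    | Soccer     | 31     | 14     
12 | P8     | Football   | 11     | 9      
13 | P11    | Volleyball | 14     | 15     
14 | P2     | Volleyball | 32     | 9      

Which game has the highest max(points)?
SELECT game, MAX(points) as val
FROM scores
GROUP BY game
ORDER BY val DESC
LIMIT 1

Result: Volleyball with max(points) = 39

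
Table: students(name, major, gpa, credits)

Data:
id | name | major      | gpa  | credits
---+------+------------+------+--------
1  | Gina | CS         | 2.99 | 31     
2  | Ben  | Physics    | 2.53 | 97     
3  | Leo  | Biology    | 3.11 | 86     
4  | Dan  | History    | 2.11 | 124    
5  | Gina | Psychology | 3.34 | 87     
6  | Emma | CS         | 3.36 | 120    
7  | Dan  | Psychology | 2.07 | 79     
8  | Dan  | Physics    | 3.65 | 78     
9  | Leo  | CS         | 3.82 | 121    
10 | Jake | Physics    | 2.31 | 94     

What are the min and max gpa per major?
SELECT major, MIN(gpa), MAX(gpa)
FROM students
GROUP BY major

Result:
  Biology: min=3.11, max=3.11
  CS: min=2.99, max=3.82
  History: min=2.11, max=2.11
  Physics: min=2.31, max=3.65
  Psychology: min=2.07, max=3.34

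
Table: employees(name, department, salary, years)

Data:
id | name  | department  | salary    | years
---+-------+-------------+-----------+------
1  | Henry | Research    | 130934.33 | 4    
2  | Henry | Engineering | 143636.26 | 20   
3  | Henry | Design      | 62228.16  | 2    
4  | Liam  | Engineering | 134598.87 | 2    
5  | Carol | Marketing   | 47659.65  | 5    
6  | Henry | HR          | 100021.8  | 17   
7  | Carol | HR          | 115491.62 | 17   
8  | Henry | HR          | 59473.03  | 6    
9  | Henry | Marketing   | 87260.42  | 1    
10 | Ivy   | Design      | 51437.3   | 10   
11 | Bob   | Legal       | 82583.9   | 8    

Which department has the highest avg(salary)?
SELECT department, AVG(salary) as val
FROM employees
GROUP BY department
ORDER BY val DESC
LIMIT 1

Result: Engineering with avg(salary) = 139117.57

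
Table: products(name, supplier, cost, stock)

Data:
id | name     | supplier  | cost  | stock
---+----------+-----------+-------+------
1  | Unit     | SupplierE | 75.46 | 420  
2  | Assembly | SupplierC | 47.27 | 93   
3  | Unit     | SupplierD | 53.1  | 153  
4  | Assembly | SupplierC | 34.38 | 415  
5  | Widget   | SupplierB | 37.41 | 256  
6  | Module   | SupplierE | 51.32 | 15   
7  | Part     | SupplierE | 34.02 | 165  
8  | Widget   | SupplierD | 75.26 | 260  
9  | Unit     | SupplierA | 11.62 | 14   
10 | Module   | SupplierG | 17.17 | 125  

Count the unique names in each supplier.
SELECT supplier, COUNT(DISTINCT name)
FROM products
GROUP BY supplier

Result:
  SupplierA: 1 distinct
  SupplierB: 1 distinct
  SupplierC: 1 distinct
  SupplierD: 2 distinct
  SupplierE: 3 distinct
  SupplierG: 1 distinct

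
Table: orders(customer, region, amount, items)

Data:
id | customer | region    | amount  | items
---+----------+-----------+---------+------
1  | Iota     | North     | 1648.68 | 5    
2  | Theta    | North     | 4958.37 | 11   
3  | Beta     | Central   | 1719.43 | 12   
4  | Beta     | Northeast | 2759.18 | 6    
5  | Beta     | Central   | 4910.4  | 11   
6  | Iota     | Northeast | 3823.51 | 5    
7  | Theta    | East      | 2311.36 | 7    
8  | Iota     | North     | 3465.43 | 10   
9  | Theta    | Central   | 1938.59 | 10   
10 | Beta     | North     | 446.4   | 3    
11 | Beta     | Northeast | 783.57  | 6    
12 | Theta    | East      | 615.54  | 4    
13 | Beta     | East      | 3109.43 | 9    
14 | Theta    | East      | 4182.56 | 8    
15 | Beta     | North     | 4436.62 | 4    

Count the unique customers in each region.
SELECT region, COUNT(DISTINCT customer)
FROM orders
GROUP BY region

Result:
  Central: 2 distinct
  East: 2 distinct
  North: 3 distinct
  Northeast: 2 distinct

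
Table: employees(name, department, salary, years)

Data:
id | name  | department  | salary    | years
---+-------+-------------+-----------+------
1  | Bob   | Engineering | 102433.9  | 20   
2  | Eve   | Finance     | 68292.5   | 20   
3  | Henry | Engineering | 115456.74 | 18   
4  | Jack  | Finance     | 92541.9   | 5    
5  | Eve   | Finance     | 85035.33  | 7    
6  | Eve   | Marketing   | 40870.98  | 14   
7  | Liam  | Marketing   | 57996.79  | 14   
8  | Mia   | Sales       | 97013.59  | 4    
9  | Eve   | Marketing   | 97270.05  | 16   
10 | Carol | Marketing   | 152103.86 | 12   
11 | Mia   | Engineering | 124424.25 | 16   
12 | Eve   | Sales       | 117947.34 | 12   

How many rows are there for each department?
SELECT department, COUNT(*) as count
FROM employees
GROUP BY department

Result:
  Engineering: 3
  Finance: 3
  Marketing: 4
  Sales: 2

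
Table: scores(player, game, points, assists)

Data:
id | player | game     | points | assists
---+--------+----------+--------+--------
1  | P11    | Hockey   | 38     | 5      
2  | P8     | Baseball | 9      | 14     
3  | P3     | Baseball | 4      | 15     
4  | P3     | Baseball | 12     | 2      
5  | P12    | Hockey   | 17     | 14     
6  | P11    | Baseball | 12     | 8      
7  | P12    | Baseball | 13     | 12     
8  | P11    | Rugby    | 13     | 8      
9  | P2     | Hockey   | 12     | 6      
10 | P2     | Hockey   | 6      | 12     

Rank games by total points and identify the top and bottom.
SELECT game, SUM(points)
FROM scores
GROUP BY game
ORDER BY SUM(points)

All groups:
  Rugby: 13
  Baseball: 50
  Hockey: 73

Highest: Hockey (73)
Lowest: Rugby (13)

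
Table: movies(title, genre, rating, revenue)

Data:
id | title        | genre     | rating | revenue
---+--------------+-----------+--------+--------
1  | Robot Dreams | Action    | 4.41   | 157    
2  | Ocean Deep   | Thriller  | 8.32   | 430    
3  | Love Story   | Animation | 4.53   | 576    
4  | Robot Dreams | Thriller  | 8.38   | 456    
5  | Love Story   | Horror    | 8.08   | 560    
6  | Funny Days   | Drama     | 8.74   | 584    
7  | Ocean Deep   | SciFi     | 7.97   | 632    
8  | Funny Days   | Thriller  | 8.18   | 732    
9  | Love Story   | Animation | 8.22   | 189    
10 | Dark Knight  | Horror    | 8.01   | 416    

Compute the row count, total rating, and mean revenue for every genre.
SELECT genre,
       COUNT(*) as cnt,
       SUM(rating) as total_rating,
       AVG(revenue) as avg_revenue
FROM movies
GROUP BY genre

Result:
  Action: 1 records, 4.41 total rating, 157.00 avg revenue
  Animation: 2 records, 12.75 total rating, 382.50 avg revenue
  Drama: 1 records, 8.74 total rating, 584.00 avg revenue
  Horror: 2 records, 16.09 total rating, 488.00 avg revenue
  SciFi: 1 records, 7.97 total rating, 632.00 avg revenue
  Thriller: 3 records, 24.88 total rating, 539.33 avg revenue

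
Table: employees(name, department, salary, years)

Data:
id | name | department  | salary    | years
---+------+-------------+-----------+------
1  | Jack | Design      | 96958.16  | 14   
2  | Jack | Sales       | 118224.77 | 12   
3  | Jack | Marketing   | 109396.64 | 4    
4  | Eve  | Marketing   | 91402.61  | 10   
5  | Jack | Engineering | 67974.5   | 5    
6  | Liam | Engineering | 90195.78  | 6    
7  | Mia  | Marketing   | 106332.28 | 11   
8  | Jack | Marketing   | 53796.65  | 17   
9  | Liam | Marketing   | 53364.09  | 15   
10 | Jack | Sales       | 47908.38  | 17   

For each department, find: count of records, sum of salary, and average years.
SELECT department,
       COUNT(*) as cnt,
       SUM(salary) as total_salary,
       AVG(years) as avg_years
FROM employees
GROUP BY department

Result:
  Design: 1 records, 96958.16 total salary, 14.00 avg years
  Engineering: 2 records, 158170.28 total salary, 5.50 avg years
  Marketing: 5 records, 414292.27 total salary, 11.40 avg years
  Sales: 2 records, 166133.15 total salary, 14.50 avg years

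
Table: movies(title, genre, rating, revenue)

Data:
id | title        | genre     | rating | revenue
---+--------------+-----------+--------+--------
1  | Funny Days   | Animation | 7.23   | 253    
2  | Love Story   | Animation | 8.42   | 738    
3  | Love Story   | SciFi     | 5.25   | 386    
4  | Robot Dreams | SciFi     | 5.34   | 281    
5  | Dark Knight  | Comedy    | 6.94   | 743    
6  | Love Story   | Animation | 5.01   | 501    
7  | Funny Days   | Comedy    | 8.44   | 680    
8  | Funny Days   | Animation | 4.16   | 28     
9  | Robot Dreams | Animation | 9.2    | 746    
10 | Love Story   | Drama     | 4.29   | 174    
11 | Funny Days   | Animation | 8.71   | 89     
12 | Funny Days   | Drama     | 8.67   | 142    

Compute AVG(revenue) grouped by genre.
SELECT genre, AVG(revenue) as result
FROM movies
GROUP BY genre

Result:
  Animation: 392.50
  Comedy: 711.50
  Drama: 158.00
  SciFi: 333.50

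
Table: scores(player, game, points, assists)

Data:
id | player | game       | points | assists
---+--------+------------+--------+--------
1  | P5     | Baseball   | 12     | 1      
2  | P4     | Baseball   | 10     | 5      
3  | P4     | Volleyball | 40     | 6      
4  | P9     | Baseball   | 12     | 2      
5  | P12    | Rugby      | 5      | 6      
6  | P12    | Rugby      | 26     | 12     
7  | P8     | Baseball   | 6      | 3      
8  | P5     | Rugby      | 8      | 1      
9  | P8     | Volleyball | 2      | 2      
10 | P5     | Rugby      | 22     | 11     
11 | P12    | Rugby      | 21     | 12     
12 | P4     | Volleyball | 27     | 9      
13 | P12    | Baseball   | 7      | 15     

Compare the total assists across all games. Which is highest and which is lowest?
SELECT game, SUM(assists)
FROM scores
GROUP BY game
ORDER BY SUM(assists)

All groups:
  Volleyball: 17
  Baseball: 26
  Rugby: 42

Highest: Rugby (42)
Lowest: Volleyball (17)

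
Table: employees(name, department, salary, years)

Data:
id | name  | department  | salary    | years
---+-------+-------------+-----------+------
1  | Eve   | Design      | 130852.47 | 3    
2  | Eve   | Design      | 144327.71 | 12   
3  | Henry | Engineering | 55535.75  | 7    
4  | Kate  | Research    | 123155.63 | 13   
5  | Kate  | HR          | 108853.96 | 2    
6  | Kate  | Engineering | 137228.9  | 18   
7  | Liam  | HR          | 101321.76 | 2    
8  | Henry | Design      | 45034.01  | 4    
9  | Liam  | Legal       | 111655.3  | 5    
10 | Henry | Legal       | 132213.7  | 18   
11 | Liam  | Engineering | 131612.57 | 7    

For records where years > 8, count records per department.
SELECT department, COUNT(*)
FROM employees
WHERE years > 8
GROUP BY department

Note: WHERE filters rows before grouping.

Result:
  Design: 1
  Engineering: 1
  Legal: 1
  Research: 1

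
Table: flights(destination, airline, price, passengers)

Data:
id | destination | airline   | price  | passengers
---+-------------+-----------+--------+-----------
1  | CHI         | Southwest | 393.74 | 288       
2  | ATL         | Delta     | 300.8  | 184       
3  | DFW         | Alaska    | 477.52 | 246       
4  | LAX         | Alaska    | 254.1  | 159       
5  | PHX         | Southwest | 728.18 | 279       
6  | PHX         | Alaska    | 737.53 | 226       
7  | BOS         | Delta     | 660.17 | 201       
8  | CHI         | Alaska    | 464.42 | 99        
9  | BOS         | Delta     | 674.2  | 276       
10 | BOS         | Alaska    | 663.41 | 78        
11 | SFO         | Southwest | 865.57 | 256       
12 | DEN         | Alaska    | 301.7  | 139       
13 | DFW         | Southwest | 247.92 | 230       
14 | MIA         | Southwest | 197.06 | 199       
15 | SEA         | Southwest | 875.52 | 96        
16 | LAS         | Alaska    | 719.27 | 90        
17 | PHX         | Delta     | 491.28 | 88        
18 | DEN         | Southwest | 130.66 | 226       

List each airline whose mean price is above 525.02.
SELECT airline, AVG(price)
FROM flights
GROUP BY airline
HAVING AVG(price) > 525.02

Result:
  Delta: avg=531.61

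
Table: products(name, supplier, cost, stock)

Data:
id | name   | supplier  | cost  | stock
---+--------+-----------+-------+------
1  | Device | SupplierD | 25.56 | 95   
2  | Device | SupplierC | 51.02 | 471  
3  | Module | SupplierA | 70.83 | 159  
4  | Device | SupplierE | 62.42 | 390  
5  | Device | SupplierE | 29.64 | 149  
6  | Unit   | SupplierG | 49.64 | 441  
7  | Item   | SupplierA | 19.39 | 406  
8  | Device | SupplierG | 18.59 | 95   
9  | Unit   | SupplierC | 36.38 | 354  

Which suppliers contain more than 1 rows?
SELECT supplier, COUNT(*) as cnt
FROM products
GROUP BY supplier
HAVING COUNT(*) > 1

Result:
  SupplierA: 2
  SupplierC: 2
  SupplierE: 2
  SupplierG: 2

Note: HAVING filters groups after aggregation, WHERE filters rows before.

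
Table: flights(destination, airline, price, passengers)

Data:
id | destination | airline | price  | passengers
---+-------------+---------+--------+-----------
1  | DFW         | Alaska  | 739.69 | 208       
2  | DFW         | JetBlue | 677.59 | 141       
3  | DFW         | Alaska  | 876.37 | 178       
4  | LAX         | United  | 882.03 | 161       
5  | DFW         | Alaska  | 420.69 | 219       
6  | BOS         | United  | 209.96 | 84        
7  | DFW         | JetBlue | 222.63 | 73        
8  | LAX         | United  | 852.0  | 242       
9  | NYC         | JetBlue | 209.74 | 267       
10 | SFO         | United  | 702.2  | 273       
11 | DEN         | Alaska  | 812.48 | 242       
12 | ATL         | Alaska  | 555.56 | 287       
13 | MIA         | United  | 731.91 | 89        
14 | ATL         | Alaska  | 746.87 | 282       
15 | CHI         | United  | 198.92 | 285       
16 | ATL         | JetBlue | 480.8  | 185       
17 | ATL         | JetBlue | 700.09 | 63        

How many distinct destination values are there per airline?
SELECT airline, COUNT(DISTINCT destination)
FROM flights
GROUP BY airline

Result:
  Alaska: 3 distinct
  JetBlue: 3 distinct
  United: 5 distinct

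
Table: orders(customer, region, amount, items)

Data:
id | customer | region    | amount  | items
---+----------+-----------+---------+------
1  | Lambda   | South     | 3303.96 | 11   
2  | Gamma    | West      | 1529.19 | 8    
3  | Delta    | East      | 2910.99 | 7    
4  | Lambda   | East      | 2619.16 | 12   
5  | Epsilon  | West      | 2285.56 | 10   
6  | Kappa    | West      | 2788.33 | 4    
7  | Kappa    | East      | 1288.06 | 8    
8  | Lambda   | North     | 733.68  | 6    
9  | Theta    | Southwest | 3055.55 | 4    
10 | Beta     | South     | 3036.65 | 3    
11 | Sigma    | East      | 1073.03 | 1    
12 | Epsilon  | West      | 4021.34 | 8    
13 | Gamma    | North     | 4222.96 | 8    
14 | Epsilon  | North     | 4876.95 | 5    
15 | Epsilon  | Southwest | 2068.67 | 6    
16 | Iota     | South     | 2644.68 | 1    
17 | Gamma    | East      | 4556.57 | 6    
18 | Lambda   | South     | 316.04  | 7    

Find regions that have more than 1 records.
SELECT region, COUNT(*) as cnt
FROM orders
GROUP BY region
HAVING COUNT(*) > 1

Result:
  East: 5
  North: 3
  South: 4
  Southwest: 2
  West: 4

Note: HAVING filters groups after aggregation, WHERE filters rows before.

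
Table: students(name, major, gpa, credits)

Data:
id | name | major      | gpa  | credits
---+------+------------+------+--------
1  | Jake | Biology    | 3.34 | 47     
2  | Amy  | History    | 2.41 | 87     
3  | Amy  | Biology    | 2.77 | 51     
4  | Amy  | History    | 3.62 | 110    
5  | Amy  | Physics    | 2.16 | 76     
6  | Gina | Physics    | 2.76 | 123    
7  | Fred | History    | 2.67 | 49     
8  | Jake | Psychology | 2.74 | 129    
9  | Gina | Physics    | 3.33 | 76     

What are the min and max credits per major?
SELECT major, MIN(credits), MAX(credits)
FROM students
GROUP BY major

Result:
  Biology: min=47, max=51
  History: min=49, max=110
  Physics: min=76, max=123
  Psychology: min=129, max=129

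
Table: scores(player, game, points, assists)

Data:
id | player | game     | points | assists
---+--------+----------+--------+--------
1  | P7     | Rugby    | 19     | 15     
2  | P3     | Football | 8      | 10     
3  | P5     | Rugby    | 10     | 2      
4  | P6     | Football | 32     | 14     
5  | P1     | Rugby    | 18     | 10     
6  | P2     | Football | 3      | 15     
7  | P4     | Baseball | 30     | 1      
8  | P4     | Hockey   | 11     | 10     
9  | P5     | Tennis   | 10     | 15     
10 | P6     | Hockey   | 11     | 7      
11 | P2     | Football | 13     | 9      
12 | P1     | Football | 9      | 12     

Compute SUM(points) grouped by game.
SELECT game, SUM(points) as result
FROM scores
GROUP BY game

Result:
  Baseball: 30
  Football: 65
  Hockey: 22
  Rugby: 47
  Tennis: 10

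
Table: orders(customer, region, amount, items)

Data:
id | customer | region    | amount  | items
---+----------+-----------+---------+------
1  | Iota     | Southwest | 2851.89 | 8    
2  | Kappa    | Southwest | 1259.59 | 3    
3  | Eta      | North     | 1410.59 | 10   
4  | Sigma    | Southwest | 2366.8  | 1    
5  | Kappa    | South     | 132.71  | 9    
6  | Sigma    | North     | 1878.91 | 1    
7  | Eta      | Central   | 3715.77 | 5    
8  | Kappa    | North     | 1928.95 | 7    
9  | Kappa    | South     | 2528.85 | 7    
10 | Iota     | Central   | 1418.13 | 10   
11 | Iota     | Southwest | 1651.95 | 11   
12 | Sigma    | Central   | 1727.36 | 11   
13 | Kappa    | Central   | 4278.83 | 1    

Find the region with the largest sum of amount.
SELECT region, SUM(amount) as val
FROM orders
GROUP BY region
ORDER BY val DESC
LIMIT 1

Result: Central with sum(amount) = 11140.09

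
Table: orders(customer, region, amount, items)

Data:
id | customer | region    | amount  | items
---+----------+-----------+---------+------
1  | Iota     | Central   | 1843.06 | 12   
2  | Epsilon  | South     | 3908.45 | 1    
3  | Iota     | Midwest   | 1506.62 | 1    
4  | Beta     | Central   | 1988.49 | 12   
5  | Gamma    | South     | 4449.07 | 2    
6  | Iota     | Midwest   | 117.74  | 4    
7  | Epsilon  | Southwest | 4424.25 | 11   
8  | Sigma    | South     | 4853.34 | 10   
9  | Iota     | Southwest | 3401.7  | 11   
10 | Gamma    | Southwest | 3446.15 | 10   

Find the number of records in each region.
SELECT region, COUNT(*) as count
FROM orders
GROUP BY region

Result:
  Central: 2
  Midwest: 2
  South: 3
  Southwest: 3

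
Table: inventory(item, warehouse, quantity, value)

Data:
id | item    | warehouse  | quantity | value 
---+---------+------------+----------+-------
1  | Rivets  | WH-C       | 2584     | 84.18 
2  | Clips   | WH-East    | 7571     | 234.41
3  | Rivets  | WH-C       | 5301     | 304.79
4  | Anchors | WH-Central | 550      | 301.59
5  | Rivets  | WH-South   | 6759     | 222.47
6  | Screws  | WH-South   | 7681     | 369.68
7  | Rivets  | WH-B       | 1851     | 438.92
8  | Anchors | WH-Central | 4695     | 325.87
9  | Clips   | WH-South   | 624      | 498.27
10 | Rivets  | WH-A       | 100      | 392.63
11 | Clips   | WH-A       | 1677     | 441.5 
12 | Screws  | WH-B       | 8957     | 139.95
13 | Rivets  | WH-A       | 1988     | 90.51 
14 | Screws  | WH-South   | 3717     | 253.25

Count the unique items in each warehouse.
SELECT warehouse, COUNT(DISTINCT item)
FROM inventory
GROUP BY warehouse

Result:
  WH-A: 2 distinct
  WH-B: 2 distinct
  WH-C: 1 distinct
  WH-Central: 1 distinct
  WH-East: 1 distinct
  WH-South: 3 distinct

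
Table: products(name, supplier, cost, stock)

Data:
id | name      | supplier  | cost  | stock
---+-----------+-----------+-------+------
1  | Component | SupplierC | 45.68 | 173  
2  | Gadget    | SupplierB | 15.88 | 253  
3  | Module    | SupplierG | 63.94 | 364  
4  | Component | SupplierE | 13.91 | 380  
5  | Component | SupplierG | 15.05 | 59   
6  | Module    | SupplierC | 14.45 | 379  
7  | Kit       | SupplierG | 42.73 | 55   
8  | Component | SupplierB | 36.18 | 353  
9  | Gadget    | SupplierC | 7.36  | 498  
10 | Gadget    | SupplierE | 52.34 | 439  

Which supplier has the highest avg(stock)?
SELECT supplier, AVG(stock) as val
FROM products
GROUP BY supplier
ORDER BY val DESC
LIMIT 1

Result: SupplierE with avg(stock) = 409.50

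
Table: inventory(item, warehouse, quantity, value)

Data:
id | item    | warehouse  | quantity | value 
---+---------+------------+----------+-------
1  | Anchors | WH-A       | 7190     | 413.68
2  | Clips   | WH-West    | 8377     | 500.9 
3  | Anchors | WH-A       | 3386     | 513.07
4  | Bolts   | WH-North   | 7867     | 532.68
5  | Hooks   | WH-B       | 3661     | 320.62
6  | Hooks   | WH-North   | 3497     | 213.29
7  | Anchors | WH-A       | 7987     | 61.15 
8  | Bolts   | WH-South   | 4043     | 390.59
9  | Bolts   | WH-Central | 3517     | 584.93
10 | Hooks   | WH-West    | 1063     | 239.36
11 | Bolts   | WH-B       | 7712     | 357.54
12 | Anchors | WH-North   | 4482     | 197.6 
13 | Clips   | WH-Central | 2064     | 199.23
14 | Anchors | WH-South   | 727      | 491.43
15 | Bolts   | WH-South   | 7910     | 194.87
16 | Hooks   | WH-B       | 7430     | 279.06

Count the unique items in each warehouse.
SELECT warehouse, COUNT(DISTINCT item)
FROM inventory
GROUP BY warehouse

Result:
  WH-A: 1 distinct
  WH-B: 2 distinct
  WH-Central: 2 distinct
  WH-North: 3 distinct
  WH-South: 2 distinct
  WH-West: 2 distinct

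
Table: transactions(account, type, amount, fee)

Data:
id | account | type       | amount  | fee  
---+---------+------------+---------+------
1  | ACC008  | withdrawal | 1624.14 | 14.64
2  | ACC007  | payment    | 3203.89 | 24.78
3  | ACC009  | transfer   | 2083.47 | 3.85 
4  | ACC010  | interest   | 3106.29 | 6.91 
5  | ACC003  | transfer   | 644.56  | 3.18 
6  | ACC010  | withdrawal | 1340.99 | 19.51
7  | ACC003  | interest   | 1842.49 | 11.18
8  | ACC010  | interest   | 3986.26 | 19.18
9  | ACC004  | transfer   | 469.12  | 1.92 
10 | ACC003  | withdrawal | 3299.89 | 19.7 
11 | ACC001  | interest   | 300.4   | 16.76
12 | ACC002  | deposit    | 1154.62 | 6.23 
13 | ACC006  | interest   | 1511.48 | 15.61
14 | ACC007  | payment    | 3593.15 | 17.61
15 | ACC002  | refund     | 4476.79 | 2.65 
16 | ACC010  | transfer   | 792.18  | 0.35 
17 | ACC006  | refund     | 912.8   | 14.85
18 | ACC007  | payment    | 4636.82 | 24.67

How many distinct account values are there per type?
SELECT type, COUNT(DISTINCT account)
FROM transactions
GROUP BY type

Result:
  deposit: 1 distinct
  interest: 4 distinct
  payment: 1 distinct
  refund: 2 distinct
  transfer: 4 distinct
  withdrawal: 3 distinct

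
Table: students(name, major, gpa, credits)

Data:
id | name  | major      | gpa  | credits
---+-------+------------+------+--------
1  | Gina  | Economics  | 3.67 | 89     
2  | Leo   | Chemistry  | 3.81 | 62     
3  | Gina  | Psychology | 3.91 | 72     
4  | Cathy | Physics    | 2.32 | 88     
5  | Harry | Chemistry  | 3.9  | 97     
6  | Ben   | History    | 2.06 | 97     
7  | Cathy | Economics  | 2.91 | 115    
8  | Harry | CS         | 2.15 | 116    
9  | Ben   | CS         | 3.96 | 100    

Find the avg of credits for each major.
SELECT major, AVG(credits) as result
FROM students
GROUP BY major

Result:
  CS: 108.00
  Chemistry: 79.50
  Economics: 102.00
  History: 97.00
  Physics: 88.00
  Psychology: 72.00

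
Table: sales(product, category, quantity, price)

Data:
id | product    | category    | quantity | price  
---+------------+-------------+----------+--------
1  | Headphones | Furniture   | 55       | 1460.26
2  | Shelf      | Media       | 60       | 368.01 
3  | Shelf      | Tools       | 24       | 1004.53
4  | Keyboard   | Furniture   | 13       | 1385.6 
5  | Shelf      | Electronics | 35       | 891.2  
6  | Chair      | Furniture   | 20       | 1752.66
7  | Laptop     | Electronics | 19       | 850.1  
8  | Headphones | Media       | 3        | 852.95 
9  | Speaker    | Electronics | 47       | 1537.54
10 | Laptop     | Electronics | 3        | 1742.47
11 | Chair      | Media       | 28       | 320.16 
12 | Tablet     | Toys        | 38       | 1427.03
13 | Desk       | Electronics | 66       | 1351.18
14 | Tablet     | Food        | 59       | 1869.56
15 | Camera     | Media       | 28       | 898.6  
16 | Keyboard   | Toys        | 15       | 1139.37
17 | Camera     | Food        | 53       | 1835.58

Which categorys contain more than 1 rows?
SELECT category, COUNT(*) as cnt
FROM sales
GROUP BY category
HAVING COUNT(*) > 1

Result:
  Electronics: 5
  Food: 2
  Furniture: 3
  Media: 4
  Toys: 2

Note: HAVING filters groups after aggregation, WHERE filters rows before.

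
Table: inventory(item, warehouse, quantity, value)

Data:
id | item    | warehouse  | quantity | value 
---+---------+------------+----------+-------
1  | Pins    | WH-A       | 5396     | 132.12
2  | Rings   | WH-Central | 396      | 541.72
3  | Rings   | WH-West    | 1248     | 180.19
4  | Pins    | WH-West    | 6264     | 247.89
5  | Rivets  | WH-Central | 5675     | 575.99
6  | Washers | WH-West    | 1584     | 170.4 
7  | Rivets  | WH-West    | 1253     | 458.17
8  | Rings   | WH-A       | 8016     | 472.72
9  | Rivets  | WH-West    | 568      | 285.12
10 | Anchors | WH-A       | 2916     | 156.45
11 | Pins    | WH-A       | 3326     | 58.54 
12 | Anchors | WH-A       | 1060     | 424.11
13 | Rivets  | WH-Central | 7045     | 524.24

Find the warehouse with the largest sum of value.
SELECT warehouse, SUM(value) as val
FROM inventory
GROUP BY warehouse
ORDER BY val DESC
LIMIT 1

Result: WH-Central with sum(value) = 1641.95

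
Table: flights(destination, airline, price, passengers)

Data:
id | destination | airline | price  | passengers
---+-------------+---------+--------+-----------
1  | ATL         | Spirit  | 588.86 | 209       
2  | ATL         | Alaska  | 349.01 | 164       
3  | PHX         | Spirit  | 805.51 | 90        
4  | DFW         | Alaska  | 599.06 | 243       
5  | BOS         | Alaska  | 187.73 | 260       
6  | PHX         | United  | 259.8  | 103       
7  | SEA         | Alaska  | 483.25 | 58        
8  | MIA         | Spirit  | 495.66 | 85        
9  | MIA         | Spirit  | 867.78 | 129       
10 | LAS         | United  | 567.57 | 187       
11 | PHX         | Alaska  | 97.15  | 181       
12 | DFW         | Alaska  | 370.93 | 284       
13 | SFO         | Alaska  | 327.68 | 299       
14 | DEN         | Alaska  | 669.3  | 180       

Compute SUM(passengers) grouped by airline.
SELECT airline, SUM(passengers) as result
FROM flights
GROUP BY airline

Result:
  Alaska: 1669
  Spirit: 513
  United: 290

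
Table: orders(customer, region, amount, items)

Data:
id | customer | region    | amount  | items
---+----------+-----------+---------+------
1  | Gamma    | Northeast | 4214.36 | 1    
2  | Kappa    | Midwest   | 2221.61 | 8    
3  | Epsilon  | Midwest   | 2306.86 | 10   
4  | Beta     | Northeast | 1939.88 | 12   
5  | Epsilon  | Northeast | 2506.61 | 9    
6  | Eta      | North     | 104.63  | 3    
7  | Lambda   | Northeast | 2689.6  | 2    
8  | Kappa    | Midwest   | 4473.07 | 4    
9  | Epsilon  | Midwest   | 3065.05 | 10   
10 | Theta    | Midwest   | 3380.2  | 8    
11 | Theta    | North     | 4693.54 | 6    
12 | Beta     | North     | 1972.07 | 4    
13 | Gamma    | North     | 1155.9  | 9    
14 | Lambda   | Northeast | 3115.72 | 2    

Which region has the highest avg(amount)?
SELECT region, AVG(amount) as val
FROM orders
GROUP BY region
ORDER BY val DESC
LIMIT 1

Result: Midwest with avg(amount) = 3089.36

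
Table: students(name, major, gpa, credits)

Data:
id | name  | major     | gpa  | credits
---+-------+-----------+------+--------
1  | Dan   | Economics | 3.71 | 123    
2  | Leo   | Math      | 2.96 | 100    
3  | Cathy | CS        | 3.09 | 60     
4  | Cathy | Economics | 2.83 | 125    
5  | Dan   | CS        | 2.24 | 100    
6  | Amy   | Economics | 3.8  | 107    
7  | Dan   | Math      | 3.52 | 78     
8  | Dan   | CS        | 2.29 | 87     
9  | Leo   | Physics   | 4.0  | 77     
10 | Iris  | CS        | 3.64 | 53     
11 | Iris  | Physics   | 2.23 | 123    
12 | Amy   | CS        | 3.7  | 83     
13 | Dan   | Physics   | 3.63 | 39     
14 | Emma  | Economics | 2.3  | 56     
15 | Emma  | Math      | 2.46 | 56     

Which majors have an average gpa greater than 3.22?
SELECT major, AVG(gpa)
FROM students
GROUP BY major
HAVING AVG(gpa) > 3.22

Result:
  Physics: avg=3.29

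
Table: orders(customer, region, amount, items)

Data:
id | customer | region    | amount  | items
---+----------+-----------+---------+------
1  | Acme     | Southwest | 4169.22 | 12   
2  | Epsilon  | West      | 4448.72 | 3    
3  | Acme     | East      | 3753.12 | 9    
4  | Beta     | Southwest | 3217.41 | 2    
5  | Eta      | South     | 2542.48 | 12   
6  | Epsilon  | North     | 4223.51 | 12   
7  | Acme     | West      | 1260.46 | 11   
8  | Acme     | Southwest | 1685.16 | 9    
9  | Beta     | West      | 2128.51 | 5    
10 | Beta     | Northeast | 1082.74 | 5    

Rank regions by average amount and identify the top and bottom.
SELECT region, AVG(amount)
FROM orders
GROUP BY region
ORDER BY AVG(amount)

All groups:
  Northeast: 1082.74
  South: 2542.48
  West: 2612.56
  Southwest: 3023.93
  East: 3753.12
  North: 4223.51

Highest: North (4223.51)
Lowest: Northeast (1082.74)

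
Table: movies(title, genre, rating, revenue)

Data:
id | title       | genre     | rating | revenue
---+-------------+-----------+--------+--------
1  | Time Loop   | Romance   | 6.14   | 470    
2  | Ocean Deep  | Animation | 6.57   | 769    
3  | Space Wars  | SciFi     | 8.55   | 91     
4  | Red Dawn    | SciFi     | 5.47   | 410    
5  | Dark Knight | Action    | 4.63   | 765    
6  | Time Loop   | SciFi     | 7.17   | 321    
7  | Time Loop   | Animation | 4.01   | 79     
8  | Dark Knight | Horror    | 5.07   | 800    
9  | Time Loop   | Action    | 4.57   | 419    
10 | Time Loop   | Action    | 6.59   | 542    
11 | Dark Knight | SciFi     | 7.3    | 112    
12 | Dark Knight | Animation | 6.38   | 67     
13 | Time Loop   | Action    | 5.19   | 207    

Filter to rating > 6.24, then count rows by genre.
SELECT genre, COUNT(*)
FROM movies
WHERE rating > 6.24
GROUP BY genre

Note: WHERE filters rows before grouping.

Result:
  Action: 1
  Animation: 2
  SciFi: 3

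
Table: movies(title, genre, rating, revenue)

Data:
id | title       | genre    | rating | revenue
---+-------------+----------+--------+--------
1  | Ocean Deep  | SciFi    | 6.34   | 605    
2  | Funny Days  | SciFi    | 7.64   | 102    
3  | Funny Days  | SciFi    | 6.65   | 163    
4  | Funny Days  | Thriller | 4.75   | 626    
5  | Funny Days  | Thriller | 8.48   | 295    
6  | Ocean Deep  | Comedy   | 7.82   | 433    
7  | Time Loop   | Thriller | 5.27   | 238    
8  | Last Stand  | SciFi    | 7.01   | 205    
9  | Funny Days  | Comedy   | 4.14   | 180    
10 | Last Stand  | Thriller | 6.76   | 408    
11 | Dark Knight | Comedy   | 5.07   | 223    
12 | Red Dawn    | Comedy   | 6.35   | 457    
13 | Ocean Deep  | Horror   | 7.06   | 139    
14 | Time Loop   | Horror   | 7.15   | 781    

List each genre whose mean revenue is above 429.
SELECT genre, AVG(revenue)
FROM movies
GROUP BY genre
HAVING AVG(revenue) > 429

Result:
  Horror: avg=460.00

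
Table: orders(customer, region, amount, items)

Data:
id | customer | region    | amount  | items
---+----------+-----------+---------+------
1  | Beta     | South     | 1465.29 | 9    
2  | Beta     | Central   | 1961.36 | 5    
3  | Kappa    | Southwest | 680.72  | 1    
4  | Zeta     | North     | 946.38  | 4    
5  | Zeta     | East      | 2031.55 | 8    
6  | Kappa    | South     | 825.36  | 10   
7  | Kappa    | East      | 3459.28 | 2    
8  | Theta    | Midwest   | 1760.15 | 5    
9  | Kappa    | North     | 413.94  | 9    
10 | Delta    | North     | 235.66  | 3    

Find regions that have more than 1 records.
SELECT region, COUNT(*) as cnt
FROM orders
GROUP BY region
HAVING COUNT(*) > 1

Result:
  East: 2
  North: 3
  South: 2

Note: HAVING filters groups after aggregation, WHERE filters rows before.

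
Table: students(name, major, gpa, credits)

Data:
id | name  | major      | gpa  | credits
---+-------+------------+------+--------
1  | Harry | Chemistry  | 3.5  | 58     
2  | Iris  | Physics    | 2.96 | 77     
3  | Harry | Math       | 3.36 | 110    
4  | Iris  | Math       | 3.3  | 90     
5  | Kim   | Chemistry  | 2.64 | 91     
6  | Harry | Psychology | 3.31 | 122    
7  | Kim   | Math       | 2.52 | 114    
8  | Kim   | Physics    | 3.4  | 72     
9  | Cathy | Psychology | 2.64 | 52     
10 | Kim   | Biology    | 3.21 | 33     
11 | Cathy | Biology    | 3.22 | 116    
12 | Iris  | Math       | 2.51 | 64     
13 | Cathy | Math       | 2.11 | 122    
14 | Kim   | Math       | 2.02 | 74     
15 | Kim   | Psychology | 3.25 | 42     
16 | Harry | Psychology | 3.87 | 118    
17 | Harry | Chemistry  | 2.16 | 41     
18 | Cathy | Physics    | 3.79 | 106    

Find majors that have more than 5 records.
SELECT major, COUNT(*) as cnt
FROM students
GROUP BY major
HAVING COUNT(*) > 5

Result:
  Math: 6

Note: HAVING filters groups after aggregation, WHERE filters rows before.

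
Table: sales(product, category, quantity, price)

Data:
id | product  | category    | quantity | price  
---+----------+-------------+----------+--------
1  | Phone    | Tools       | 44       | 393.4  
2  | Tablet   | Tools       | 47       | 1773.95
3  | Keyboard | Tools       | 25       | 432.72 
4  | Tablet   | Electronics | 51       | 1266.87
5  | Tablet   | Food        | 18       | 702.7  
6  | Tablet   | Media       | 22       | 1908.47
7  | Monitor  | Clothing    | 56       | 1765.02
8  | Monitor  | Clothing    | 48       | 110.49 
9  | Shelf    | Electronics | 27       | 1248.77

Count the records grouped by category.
SELECT category, COUNT(*) as count
FROM sales
GROUP BY category

Result:
  Clothing: 2
  Electronics: 2
  Food: 1
  Media: 1
  Tools: 3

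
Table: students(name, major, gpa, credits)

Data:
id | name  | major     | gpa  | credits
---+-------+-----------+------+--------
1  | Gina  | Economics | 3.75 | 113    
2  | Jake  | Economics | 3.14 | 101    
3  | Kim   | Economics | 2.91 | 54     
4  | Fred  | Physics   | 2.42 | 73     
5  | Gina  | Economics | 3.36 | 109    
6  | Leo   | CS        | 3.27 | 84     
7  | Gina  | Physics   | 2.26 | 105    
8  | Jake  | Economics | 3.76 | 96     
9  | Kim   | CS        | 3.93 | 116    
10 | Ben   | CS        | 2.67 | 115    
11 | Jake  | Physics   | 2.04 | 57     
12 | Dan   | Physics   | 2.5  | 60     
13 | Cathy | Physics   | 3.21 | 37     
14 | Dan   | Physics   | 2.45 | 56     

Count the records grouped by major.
SELECT major, COUNT(*) as count
FROM students
GROUP BY major

Result:
  CS: 3
  Economics: 5
  Physics: 6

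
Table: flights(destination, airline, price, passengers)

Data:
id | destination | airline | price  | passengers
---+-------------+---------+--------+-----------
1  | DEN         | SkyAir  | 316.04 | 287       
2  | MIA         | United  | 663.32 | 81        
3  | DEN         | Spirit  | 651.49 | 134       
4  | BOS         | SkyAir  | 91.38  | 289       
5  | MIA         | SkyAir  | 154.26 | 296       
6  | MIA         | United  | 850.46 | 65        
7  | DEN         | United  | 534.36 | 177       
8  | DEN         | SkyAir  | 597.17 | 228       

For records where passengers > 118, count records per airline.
SELECT airline, COUNT(*)
FROM flights
WHERE passengers > 118
GROUP BY airline

Note: WHERE filters rows before grouping.

Result:
  SkyAir: 4
  Spirit: 1
  United: 1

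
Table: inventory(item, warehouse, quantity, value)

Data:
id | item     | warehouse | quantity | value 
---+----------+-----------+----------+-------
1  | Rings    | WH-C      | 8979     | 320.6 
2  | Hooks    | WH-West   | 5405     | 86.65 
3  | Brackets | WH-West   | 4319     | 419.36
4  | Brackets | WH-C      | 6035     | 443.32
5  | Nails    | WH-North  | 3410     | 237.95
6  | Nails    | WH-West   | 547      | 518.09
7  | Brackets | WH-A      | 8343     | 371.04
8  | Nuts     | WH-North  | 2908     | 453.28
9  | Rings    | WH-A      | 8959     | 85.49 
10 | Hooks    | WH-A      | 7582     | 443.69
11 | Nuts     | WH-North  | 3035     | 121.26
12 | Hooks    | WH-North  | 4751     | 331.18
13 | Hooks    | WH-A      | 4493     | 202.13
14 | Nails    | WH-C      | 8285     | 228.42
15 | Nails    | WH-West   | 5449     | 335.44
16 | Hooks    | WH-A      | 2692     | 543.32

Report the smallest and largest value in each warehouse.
SELECT warehouse, MIN(value), MAX(value)
FROM inventory
GROUP BY warehouse

Result:
  WH-A: min=85.49, max=543.32
  WH-C: min=228.42, max=443.32
  WH-North: min=121.26, max=453.28
  WH-West: min=86.65, max=518.09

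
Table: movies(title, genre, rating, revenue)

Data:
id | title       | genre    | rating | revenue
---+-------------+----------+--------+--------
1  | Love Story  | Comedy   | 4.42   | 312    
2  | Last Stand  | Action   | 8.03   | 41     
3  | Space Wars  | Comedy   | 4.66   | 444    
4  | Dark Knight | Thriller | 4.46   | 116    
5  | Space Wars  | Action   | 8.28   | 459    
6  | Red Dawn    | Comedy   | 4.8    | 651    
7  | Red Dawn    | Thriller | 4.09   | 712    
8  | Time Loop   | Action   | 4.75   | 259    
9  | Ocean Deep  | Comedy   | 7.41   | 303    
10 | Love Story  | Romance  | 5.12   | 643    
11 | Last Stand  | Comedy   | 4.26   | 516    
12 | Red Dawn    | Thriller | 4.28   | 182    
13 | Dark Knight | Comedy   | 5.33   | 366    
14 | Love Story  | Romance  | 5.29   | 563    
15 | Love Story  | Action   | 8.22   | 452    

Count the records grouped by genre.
SELECT genre, COUNT(*) as count
FROM movies
GROUP BY genre

Result:
  Action: 4
  Comedy: 6
  Romance: 2
  Thriller: 3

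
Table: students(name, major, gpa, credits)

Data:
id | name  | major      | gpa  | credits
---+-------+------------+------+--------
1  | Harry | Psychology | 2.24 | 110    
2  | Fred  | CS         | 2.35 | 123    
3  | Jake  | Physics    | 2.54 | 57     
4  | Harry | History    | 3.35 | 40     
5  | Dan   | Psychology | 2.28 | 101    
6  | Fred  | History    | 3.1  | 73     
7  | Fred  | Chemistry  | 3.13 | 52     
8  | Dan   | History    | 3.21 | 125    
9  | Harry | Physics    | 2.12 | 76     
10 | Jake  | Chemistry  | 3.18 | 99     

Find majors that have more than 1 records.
SELECT major, COUNT(*) as cnt
FROM students
GROUP BY major
HAVING COUNT(*) > 1

Result:
  Chemistry: 2
  History: 3
  Physics: 2
  Psychology: 2

Note: HAVING filters groups after aggregation, WHERE filters rows before.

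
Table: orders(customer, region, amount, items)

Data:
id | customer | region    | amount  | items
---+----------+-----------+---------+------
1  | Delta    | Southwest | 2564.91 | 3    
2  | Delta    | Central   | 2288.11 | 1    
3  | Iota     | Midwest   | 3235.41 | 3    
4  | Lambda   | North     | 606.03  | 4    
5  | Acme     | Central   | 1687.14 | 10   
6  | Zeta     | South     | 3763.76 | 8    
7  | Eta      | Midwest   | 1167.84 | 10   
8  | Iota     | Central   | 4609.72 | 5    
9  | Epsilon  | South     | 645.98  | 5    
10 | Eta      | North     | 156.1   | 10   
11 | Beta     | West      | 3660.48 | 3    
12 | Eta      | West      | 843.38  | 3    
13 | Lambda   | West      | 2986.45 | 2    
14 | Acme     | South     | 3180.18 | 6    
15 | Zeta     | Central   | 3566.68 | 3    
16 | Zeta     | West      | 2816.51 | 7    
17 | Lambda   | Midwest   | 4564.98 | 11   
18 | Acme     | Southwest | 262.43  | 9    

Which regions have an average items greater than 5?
SELECT region, AVG(items)
FROM orders
GROUP BY region
HAVING AVG(items) > 5

Result:
  Midwest: avg=8.00
  North: avg=7.00
  South: avg=6.33
  Southwest: avg=6.00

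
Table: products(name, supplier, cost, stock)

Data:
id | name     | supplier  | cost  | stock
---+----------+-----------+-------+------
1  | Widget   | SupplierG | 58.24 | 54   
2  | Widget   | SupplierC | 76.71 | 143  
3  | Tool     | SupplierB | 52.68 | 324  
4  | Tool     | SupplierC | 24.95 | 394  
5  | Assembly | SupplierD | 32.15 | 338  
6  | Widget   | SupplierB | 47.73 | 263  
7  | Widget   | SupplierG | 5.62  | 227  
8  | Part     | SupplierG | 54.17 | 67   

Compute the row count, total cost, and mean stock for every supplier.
SELECT supplier,
       COUNT(*) as cnt,
       SUM(cost) as total_cost,
       AVG(stock) as avg_stock
FROM products
GROUP BY supplier

Result:
  SupplierB: 2 records, 100.41 total cost, 293.50 avg stock
  SupplierC: 2 records, 101.66 total cost, 268.50 avg stock
  SupplierD: 1 records, 32.15 total cost, 338.00 avg stock
  SupplierG: 3 records, 118.03 total cost, 116.00 avg stock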